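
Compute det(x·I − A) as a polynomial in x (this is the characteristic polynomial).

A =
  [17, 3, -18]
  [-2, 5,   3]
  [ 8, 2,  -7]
x^3 - 15*x^2 + 75*x - 125

Expanding det(x·I − A) (e.g. by cofactor expansion or by noting that A is similar to its Jordan form J, which has the same characteristic polynomial as A) gives
  χ_A(x) = x^3 - 15*x^2 + 75*x - 125
which factors as (x - 5)^3. The eigenvalues (with algebraic multiplicities) are λ = 5 with multiplicity 3.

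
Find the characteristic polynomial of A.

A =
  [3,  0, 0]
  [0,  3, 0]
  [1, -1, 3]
x^3 - 9*x^2 + 27*x - 27

Expanding det(x·I − A) (e.g. by cofactor expansion or by noting that A is similar to its Jordan form J, which has the same characteristic polynomial as A) gives
  χ_A(x) = x^3 - 9*x^2 + 27*x - 27
which factors as (x - 3)^3. The eigenvalues (with algebraic multiplicities) are λ = 3 with multiplicity 3.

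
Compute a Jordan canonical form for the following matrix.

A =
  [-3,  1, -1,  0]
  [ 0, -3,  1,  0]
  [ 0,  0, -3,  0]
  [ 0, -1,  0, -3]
J_3(-3) ⊕ J_1(-3)

The characteristic polynomial is
  det(x·I − A) = x^4 + 12*x^3 + 54*x^2 + 108*x + 81 = (x + 3)^4

Eigenvalues and multiplicities (the geometric multiplicity of λ is n − rank(A − λI), which equals the number of Jordan blocks for λ):
  λ = -3: algebraic multiplicity = 4, geometric multiplicity = 2

Determining the block sizes for each eigenvalue:
  λ = -3: with am = 4 and gm = 2, the partition is not yet determined (e.g. several partitions of 4 into 2 parts exist). Let N = A − (-3)·I. Computing rank(N^1) = 2, rank(N^2) = 1, rank(N^3) = 0; the number of blocks of size ≥ j is rank(N^{j−1}) − rank(N^j), giving [2, 1, 1]. So we have 1 block(s) of size 3, 1 block(s) of size 1 → block sizes [3, 1]

Assembling the blocks gives a Jordan form
J =
  [-3,  1,  0,  0]
  [ 0, -3,  1,  0]
  [ 0,  0, -3,  0]
  [ 0,  0,  0, -3]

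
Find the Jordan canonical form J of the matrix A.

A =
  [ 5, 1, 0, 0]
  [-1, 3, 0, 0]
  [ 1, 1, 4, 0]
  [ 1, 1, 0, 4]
J_2(4) ⊕ J_1(4) ⊕ J_1(4)

The characteristic polynomial is
  det(x·I − A) = x^4 - 16*x^3 + 96*x^2 - 256*x + 256 = (x - 4)^4

Eigenvalues and multiplicities (the geometric multiplicity of λ is n − rank(A − λI), which equals the number of Jordan blocks for λ):
  λ = 4: algebraic multiplicity = 4, geometric multiplicity = 3

Determining the block sizes for each eigenvalue:
  λ = 4: 3 blocks summing to 4 forces exactly one block of size 2 and the rest size 1 → block sizes [2, 1, 1]

Assembling the blocks gives a Jordan form
J =
  [4, 1, 0, 0]
  [0, 4, 0, 0]
  [0, 0, 4, 0]
  [0, 0, 0, 4]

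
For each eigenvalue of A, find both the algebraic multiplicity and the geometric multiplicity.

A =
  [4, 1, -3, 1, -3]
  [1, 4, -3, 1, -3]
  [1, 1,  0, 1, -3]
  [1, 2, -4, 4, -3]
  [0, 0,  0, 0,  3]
λ = 3: alg = 5, geom = 3

Step 1 — factor the characteristic polynomial to read off the algebraic multiplicities:
  χ_A(x) = (x - 3)^5

Step 2 — compute geometric multiplicities via the rank-nullity identity g(λ) = n − rank(A − λI):
  rank(A − (3)·I) = 2, so dim ker(A − (3)·I) = n − 2 = 3

Summary:
  λ = 3: algebraic multiplicity = 5, geometric multiplicity = 3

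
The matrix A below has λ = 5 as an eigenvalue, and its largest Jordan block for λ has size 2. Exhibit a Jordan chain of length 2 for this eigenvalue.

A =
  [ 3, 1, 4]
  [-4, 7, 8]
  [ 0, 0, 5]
A Jordan chain for λ = 5 of length 2:
v_1 = (-2, -4, 0)ᵀ
v_2 = (1, 0, 0)ᵀ

Let N = A − (5)·I. We want v_2 with N^2 v_2 = 0 but N^1 v_2 ≠ 0; then v_{j-1} := N · v_j for j = 2, …, 2.

Pick v_2 = (1, 0, 0)ᵀ.
Then v_1 = N · v_2 = (-2, -4, 0)ᵀ.

Sanity check: (A − (5)·I) v_1 = (0, 0, 0)ᵀ = 0. ✓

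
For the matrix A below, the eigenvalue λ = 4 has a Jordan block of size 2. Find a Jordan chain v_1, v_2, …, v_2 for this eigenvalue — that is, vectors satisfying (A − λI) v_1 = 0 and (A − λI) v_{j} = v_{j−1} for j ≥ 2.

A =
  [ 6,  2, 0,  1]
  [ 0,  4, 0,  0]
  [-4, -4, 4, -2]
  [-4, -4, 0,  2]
A Jordan chain for λ = 4 of length 2:
v_1 = (2, 0, -4, -4)ᵀ
v_2 = (1, 0, 0, 0)ᵀ

Let N = A − (4)·I. We want v_2 with N^2 v_2 = 0 but N^1 v_2 ≠ 0; then v_{j-1} := N · v_j for j = 2, …, 2.

Pick v_2 = (1, 0, 0, 0)ᵀ.
Then v_1 = N · v_2 = (2, 0, -4, -4)ᵀ.

Sanity check: (A − (4)·I) v_1 = (0, 0, 0, 0)ᵀ = 0. ✓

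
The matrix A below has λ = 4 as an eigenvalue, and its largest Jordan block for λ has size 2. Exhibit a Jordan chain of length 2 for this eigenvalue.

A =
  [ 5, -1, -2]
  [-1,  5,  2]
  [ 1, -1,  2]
A Jordan chain for λ = 4 of length 2:
v_1 = (1, -1, 1)ᵀ
v_2 = (1, 0, 0)ᵀ

Let N = A − (4)·I. We want v_2 with N^2 v_2 = 0 but N^1 v_2 ≠ 0; then v_{j-1} := N · v_j for j = 2, …, 2.

Pick v_2 = (1, 0, 0)ᵀ.
Then v_1 = N · v_2 = (1, -1, 1)ᵀ.

Sanity check: (A − (4)·I) v_1 = (0, 0, 0)ᵀ = 0. ✓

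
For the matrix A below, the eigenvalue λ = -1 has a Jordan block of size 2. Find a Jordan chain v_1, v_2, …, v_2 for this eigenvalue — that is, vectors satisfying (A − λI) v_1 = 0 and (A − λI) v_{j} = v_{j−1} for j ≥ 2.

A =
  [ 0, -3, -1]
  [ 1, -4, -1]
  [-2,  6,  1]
A Jordan chain for λ = -1 of length 2:
v_1 = (1, 1, -2)ᵀ
v_2 = (1, 0, 0)ᵀ

Let N = A − (-1)·I. We want v_2 with N^2 v_2 = 0 but N^1 v_2 ≠ 0; then v_{j-1} := N · v_j for j = 2, …, 2.

Pick v_2 = (1, 0, 0)ᵀ.
Then v_1 = N · v_2 = (1, 1, -2)ᵀ.

Sanity check: (A − (-1)·I) v_1 = (0, 0, 0)ᵀ = 0. ✓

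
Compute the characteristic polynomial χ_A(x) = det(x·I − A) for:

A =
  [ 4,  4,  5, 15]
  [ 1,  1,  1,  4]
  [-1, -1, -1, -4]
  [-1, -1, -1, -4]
x^4

Expanding det(x·I − A) (e.g. by cofactor expansion or by noting that A is similar to its Jordan form J, which has the same characteristic polynomial as A) gives
  χ_A(x) = x^4
which factors as x^4. The eigenvalues (with algebraic multiplicities) are λ = 0 with multiplicity 4.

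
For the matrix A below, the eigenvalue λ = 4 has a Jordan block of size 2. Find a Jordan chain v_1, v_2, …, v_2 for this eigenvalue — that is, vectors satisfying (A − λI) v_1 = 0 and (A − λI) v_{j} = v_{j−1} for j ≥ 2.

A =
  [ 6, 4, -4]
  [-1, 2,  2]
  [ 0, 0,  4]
A Jordan chain for λ = 4 of length 2:
v_1 = (2, -1, 0)ᵀ
v_2 = (1, 0, 0)ᵀ

Let N = A − (4)·I. We want v_2 with N^2 v_2 = 0 but N^1 v_2 ≠ 0; then v_{j-1} := N · v_j for j = 2, …, 2.

Pick v_2 = (1, 0, 0)ᵀ.
Then v_1 = N · v_2 = (2, -1, 0)ᵀ.

Sanity check: (A − (4)·I) v_1 = (0, 0, 0)ᵀ = 0. ✓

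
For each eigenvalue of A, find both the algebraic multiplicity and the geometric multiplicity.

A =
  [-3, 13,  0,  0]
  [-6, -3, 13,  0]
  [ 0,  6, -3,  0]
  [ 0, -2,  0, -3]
λ = -3: alg = 4, geom = 2

Step 1 — factor the characteristic polynomial to read off the algebraic multiplicities:
  χ_A(x) = (x + 3)^4

Step 2 — compute geometric multiplicities via the rank-nullity identity g(λ) = n − rank(A − λI):
  rank(A − (-3)·I) = 2, so dim ker(A − (-3)·I) = n − 2 = 2

Summary:
  λ = -3: algebraic multiplicity = 4, geometric multiplicity = 2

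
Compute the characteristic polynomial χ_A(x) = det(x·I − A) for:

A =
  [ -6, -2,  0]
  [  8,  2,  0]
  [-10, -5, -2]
x^3 + 6*x^2 + 12*x + 8

Expanding det(x·I − A) (e.g. by cofactor expansion or by noting that A is similar to its Jordan form J, which has the same characteristic polynomial as A) gives
  χ_A(x) = x^3 + 6*x^2 + 12*x + 8
which factors as (x + 2)^3. The eigenvalues (with algebraic multiplicities) are λ = -2 with multiplicity 3.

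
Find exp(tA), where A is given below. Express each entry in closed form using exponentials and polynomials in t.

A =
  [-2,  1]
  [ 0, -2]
e^{tA} =
  [exp(-2*t), t*exp(-2*t)]
  [0, exp(-2*t)]

Strategy: write A = P · J · P⁻¹ where J is a Jordan canonical form, so e^{tA} = P · e^{tJ} · P⁻¹, and e^{tJ} can be computed block-by-block.

A has Jordan form
J =
  [-2,  1]
  [ 0, -2]
(up to reordering of blocks).

Per-block formulas:
  For a 2×2 Jordan block J_2(-2): exp(t · J_2(-2)) = e^(-2t)·(I + t·N), where N is the 2×2 nilpotent shift.

After assembling e^{tJ} and conjugating by P, we get:

e^{tA} =
  [exp(-2*t), t*exp(-2*t)]
  [0, exp(-2*t)]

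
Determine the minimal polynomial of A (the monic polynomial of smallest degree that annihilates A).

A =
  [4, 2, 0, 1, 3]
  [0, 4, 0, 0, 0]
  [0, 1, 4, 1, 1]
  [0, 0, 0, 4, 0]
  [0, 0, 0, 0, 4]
x^2 - 8*x + 16

The characteristic polynomial is χ_A(x) = (x - 4)^5, so the eigenvalues are known. The minimal polynomial is
  m_A(x) = Π_λ (x − λ)^{k_λ}
where k_λ is the size of the *largest* Jordan block for λ (equivalently, the smallest k with (A − λI)^k v = 0 for every generalised eigenvector v of λ).

  λ = 4: largest Jordan block has size 2, contributing (x − 4)^2

So m_A(x) = (x - 4)^2 = x^2 - 8*x + 16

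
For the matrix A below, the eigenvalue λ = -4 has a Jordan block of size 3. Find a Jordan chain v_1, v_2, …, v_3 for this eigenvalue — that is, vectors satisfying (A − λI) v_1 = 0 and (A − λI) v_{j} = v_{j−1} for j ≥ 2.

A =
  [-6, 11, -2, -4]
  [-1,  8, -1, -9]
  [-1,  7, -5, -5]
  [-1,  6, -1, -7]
A Jordan chain for λ = -4 of length 3:
v_1 = (-1, 0, 1, 0)ᵀ
v_2 = (-2, -1, -1, -1)ᵀ
v_3 = (1, 0, 0, 0)ᵀ

Let N = A − (-4)·I. We want v_3 with N^3 v_3 = 0 but N^2 v_3 ≠ 0; then v_{j-1} := N · v_j for j = 3, …, 2.

Pick v_3 = (1, 0, 0, 0)ᵀ.
Then v_2 = N · v_3 = (-2, -1, -1, -1)ᵀ.
Then v_1 = N · v_2 = (-1, 0, 1, 0)ᵀ.

Sanity check: (A − (-4)·I) v_1 = (0, 0, 0, 0)ᵀ = 0. ✓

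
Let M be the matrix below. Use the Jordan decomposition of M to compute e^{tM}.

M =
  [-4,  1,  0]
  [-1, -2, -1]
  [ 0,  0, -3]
e^{tM} =
  [-t*exp(-3*t) + exp(-3*t), t*exp(-3*t), -t^2*exp(-3*t)/2]
  [-t*exp(-3*t), t*exp(-3*t) + exp(-3*t), -t^2*exp(-3*t)/2 - t*exp(-3*t)]
  [0, 0, exp(-3*t)]

Strategy: write M = P · J · P⁻¹ where J is a Jordan canonical form, so e^{tM} = P · e^{tJ} · P⁻¹, and e^{tJ} can be computed block-by-block.

M has Jordan form
J =
  [-3,  1,  0]
  [ 0, -3,  1]
  [ 0,  0, -3]
(up to reordering of blocks).

Per-block formulas:
  For a 3×3 Jordan block J_3(-3): exp(t · J_3(-3)) = e^(-3t)·(I + t·N + (t^2/2)·N^2), where N is the 3×3 nilpotent shift.

After assembling e^{tJ} and conjugating by P, we get:

e^{tM} =
  [-t*exp(-3*t) + exp(-3*t), t*exp(-3*t), -t^2*exp(-3*t)/2]
  [-t*exp(-3*t), t*exp(-3*t) + exp(-3*t), -t^2*exp(-3*t)/2 - t*exp(-3*t)]
  [0, 0, exp(-3*t)]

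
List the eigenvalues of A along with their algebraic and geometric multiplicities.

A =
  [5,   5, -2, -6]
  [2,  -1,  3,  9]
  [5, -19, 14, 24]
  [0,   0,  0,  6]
λ = 6: alg = 4, geom = 2

Step 1 — factor the characteristic polynomial to read off the algebraic multiplicities:
  χ_A(x) = (x - 6)^4

Step 2 — compute geometric multiplicities via the rank-nullity identity g(λ) = n − rank(A − λI):
  rank(A − (6)·I) = 2, so dim ker(A − (6)·I) = n − 2 = 2

Summary:
  λ = 6: algebraic multiplicity = 4, geometric multiplicity = 2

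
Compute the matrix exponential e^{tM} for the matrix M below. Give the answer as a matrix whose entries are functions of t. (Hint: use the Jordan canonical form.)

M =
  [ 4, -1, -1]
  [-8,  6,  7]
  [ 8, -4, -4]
e^{tM} =
  [2*t^2*exp(2*t) + 2*t*exp(2*t) + exp(2*t), -t^2*exp(2*t) - t*exp(2*t), -3*t^2*exp(2*t)/2 - t*exp(2*t)]
  [4*t^2*exp(2*t) - 8*t*exp(2*t), -2*t^2*exp(2*t) + 4*t*exp(2*t) + exp(2*t), -3*t^2*exp(2*t) + 7*t*exp(2*t)]
  [8*t*exp(2*t), -4*t*exp(2*t), -6*t*exp(2*t) + exp(2*t)]

Strategy: write M = P · J · P⁻¹ where J is a Jordan canonical form, so e^{tM} = P · e^{tJ} · P⁻¹, and e^{tJ} can be computed block-by-block.

M has Jordan form
J =
  [2, 1, 0]
  [0, 2, 1]
  [0, 0, 2]
(up to reordering of blocks).

Per-block formulas:
  For a 3×3 Jordan block J_3(2): exp(t · J_3(2)) = e^(2t)·(I + t·N + (t^2/2)·N^2), where N is the 3×3 nilpotent shift.

After assembling e^{tJ} and conjugating by P, we get:

e^{tM} =
  [2*t^2*exp(2*t) + 2*t*exp(2*t) + exp(2*t), -t^2*exp(2*t) - t*exp(2*t), -3*t^2*exp(2*t)/2 - t*exp(2*t)]
  [4*t^2*exp(2*t) - 8*t*exp(2*t), -2*t^2*exp(2*t) + 4*t*exp(2*t) + exp(2*t), -3*t^2*exp(2*t) + 7*t*exp(2*t)]
  [8*t*exp(2*t), -4*t*exp(2*t), -6*t*exp(2*t) + exp(2*t)]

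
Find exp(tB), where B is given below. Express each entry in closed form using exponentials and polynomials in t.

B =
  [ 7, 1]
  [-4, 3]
e^{tB} =
  [2*t*exp(5*t) + exp(5*t), t*exp(5*t)]
  [-4*t*exp(5*t), -2*t*exp(5*t) + exp(5*t)]

Strategy: write B = P · J · P⁻¹ where J is a Jordan canonical form, so e^{tB} = P · e^{tJ} · P⁻¹, and e^{tJ} can be computed block-by-block.

B has Jordan form
J =
  [5, 1]
  [0, 5]
(up to reordering of blocks).

Per-block formulas:
  For a 2×2 Jordan block J_2(5): exp(t · J_2(5)) = e^(5t)·(I + t·N), where N is the 2×2 nilpotent shift.

After assembling e^{tJ} and conjugating by P, we get:

e^{tB} =
  [2*t*exp(5*t) + exp(5*t), t*exp(5*t)]
  [-4*t*exp(5*t), -2*t*exp(5*t) + exp(5*t)]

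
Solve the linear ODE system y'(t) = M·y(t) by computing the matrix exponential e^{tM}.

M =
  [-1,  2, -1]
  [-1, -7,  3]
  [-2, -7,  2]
e^{tM} =
  [t^2*exp(-2*t)/2 + t*exp(-2*t) + exp(-2*t), -t^2*exp(-2*t)/2 + 2*t*exp(-2*t), t^2*exp(-2*t)/2 - t*exp(-2*t)]
  [-t^2*exp(-2*t) - t*exp(-2*t), t^2*exp(-2*t) - 5*t*exp(-2*t) + exp(-2*t), -t^2*exp(-2*t) + 3*t*exp(-2*t)]
  [-3*t^2*exp(-2*t)/2 - 2*t*exp(-2*t), 3*t^2*exp(-2*t)/2 - 7*t*exp(-2*t), -3*t^2*exp(-2*t)/2 + 4*t*exp(-2*t) + exp(-2*t)]

Strategy: write M = P · J · P⁻¹ where J is a Jordan canonical form, so e^{tM} = P · e^{tJ} · P⁻¹, and e^{tJ} can be computed block-by-block.

M has Jordan form
J =
  [-2,  1,  0]
  [ 0, -2,  1]
  [ 0,  0, -2]
(up to reordering of blocks).

Per-block formulas:
  For a 3×3 Jordan block J_3(-2): exp(t · J_3(-2)) = e^(-2t)·(I + t·N + (t^2/2)·N^2), where N is the 3×3 nilpotent shift.

After assembling e^{tJ} and conjugating by P, we get:

e^{tM} =
  [t^2*exp(-2*t)/2 + t*exp(-2*t) + exp(-2*t), -t^2*exp(-2*t)/2 + 2*t*exp(-2*t), t^2*exp(-2*t)/2 - t*exp(-2*t)]
  [-t^2*exp(-2*t) - t*exp(-2*t), t^2*exp(-2*t) - 5*t*exp(-2*t) + exp(-2*t), -t^2*exp(-2*t) + 3*t*exp(-2*t)]
  [-3*t^2*exp(-2*t)/2 - 2*t*exp(-2*t), 3*t^2*exp(-2*t)/2 - 7*t*exp(-2*t), -3*t^2*exp(-2*t)/2 + 4*t*exp(-2*t) + exp(-2*t)]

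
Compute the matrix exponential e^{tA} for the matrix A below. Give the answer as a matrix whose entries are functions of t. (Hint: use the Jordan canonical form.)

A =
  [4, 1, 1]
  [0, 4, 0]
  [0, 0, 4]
e^{tA} =
  [exp(4*t), t*exp(4*t), t*exp(4*t)]
  [0, exp(4*t), 0]
  [0, 0, exp(4*t)]

Strategy: write A = P · J · P⁻¹ where J is a Jordan canonical form, so e^{tA} = P · e^{tJ} · P⁻¹, and e^{tJ} can be computed block-by-block.

A has Jordan form
J =
  [4, 1, 0]
  [0, 4, 0]
  [0, 0, 4]
(up to reordering of blocks).

Per-block formulas:
  For a 1×1 block at λ = 4: exp(t · [4]) = [e^(4t)].
  For a 2×2 Jordan block J_2(4): exp(t · J_2(4)) = e^(4t)·(I + t·N), where N is the 2×2 nilpotent shift.

After assembling e^{tJ} and conjugating by P, we get:

e^{tA} =
  [exp(4*t), t*exp(4*t), t*exp(4*t)]
  [0, exp(4*t), 0]
  [0, 0, exp(4*t)]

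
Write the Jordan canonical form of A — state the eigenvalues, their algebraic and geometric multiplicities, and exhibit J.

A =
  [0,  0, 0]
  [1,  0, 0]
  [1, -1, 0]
J_3(0)

The characteristic polynomial is
  det(x·I − A) = x^3

Eigenvalues and multiplicities (the geometric multiplicity of λ is n − rank(A − λI), which equals the number of Jordan blocks for λ):
  λ = 0: algebraic multiplicity = 3, geometric multiplicity = 1

Determining the block sizes for each eigenvalue:
  λ = 0: one block (gm = 1), so the single block has size am = 3 → block sizes [3]

Assembling the blocks gives a Jordan form
J =
  [0, 1, 0]
  [0, 0, 1]
  [0, 0, 0]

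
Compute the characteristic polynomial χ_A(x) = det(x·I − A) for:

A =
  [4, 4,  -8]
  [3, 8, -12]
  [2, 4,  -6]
x^3 - 6*x^2 + 12*x - 8

Expanding det(x·I − A) (e.g. by cofactor expansion or by noting that A is similar to its Jordan form J, which has the same characteristic polynomial as A) gives
  χ_A(x) = x^3 - 6*x^2 + 12*x - 8
which factors as (x - 2)^3. The eigenvalues (with algebraic multiplicities) are λ = 2 with multiplicity 3.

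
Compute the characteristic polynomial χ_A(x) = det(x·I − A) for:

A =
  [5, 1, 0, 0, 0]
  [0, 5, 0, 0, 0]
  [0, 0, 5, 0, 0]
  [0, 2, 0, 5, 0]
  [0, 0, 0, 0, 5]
x^5 - 25*x^4 + 250*x^3 - 1250*x^2 + 3125*x - 3125

Expanding det(x·I − A) (e.g. by cofactor expansion or by noting that A is similar to its Jordan form J, which has the same characteristic polynomial as A) gives
  χ_A(x) = x^5 - 25*x^4 + 250*x^3 - 1250*x^2 + 3125*x - 3125
which factors as (x - 5)^5. The eigenvalues (with algebraic multiplicities) are λ = 5 with multiplicity 5.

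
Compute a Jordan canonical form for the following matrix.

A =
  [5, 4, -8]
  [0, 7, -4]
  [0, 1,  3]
J_2(5) ⊕ J_1(5)

The characteristic polynomial is
  det(x·I − A) = x^3 - 15*x^2 + 75*x - 125 = (x - 5)^3

Eigenvalues and multiplicities (the geometric multiplicity of λ is n − rank(A − λI), which equals the number of Jordan blocks for λ):
  λ = 5: algebraic multiplicity = 3, geometric multiplicity = 2

Determining the block sizes for each eigenvalue:
  λ = 5: 2 blocks summing to 3 forces exactly one block of size 2 and the rest size 1 → block sizes [2, 1]

Assembling the blocks gives a Jordan form
J =
  [5, 1, 0]
  [0, 5, 0]
  [0, 0, 5]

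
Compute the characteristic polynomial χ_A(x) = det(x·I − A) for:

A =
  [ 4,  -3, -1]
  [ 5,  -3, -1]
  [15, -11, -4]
x^3 + 3*x^2 + 3*x + 1

Expanding det(x·I − A) (e.g. by cofactor expansion or by noting that A is similar to its Jordan form J, which has the same characteristic polynomial as A) gives
  χ_A(x) = x^3 + 3*x^2 + 3*x + 1
which factors as (x + 1)^3. The eigenvalues (with algebraic multiplicities) are λ = -1 with multiplicity 3.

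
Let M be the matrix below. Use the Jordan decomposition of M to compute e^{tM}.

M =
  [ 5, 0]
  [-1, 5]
e^{tM} =
  [exp(5*t), 0]
  [-t*exp(5*t), exp(5*t)]

Strategy: write M = P · J · P⁻¹ where J is a Jordan canonical form, so e^{tM} = P · e^{tJ} · P⁻¹, and e^{tJ} can be computed block-by-block.

M has Jordan form
J =
  [5, 1]
  [0, 5]
(up to reordering of blocks).

Per-block formulas:
  For a 2×2 Jordan block J_2(5): exp(t · J_2(5)) = e^(5t)·(I + t·N), where N is the 2×2 nilpotent shift.

After assembling e^{tJ} and conjugating by P, we get:

e^{tM} =
  [exp(5*t), 0]
  [-t*exp(5*t), exp(5*t)]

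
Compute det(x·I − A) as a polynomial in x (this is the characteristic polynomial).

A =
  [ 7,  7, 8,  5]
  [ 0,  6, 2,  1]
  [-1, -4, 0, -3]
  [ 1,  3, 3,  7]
x^4 - 20*x^3 + 150*x^2 - 500*x + 625

Expanding det(x·I − A) (e.g. by cofactor expansion or by noting that A is similar to its Jordan form J, which has the same characteristic polynomial as A) gives
  χ_A(x) = x^4 - 20*x^3 + 150*x^2 - 500*x + 625
which factors as (x - 5)^4. The eigenvalues (with algebraic multiplicities) are λ = 5 with multiplicity 4.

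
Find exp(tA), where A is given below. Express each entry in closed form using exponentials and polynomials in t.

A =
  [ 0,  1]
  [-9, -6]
e^{tA} =
  [3*t*exp(-3*t) + exp(-3*t), t*exp(-3*t)]
  [-9*t*exp(-3*t), -3*t*exp(-3*t) + exp(-3*t)]

Strategy: write A = P · J · P⁻¹ where J is a Jordan canonical form, so e^{tA} = P · e^{tJ} · P⁻¹, and e^{tJ} can be computed block-by-block.

A has Jordan form
J =
  [-3,  1]
  [ 0, -3]
(up to reordering of blocks).

Per-block formulas:
  For a 2×2 Jordan block J_2(-3): exp(t · J_2(-3)) = e^(-3t)·(I + t·N), where N is the 2×2 nilpotent shift.

After assembling e^{tJ} and conjugating by P, we get:

e^{tA} =
  [3*t*exp(-3*t) + exp(-3*t), t*exp(-3*t)]
  [-9*t*exp(-3*t), -3*t*exp(-3*t) + exp(-3*t)]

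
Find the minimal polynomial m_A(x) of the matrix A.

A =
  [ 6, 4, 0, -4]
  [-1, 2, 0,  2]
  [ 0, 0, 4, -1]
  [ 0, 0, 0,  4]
x^2 - 8*x + 16

The characteristic polynomial is χ_A(x) = (x - 4)^4, so the eigenvalues are known. The minimal polynomial is
  m_A(x) = Π_λ (x − λ)^{k_λ}
where k_λ is the size of the *largest* Jordan block for λ (equivalently, the smallest k with (A − λI)^k v = 0 for every generalised eigenvector v of λ).

  λ = 4: largest Jordan block has size 2, contributing (x − 4)^2

So m_A(x) = (x - 4)^2 = x^2 - 8*x + 16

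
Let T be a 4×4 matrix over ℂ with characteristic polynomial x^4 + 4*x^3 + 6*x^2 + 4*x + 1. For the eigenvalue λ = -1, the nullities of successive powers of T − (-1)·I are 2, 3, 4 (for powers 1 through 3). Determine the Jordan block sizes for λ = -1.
Block sizes for λ = -1: [3, 1]

From the dimensions of kernels of powers, the number of Jordan blocks of size at least j is d_j − d_{j−1} where d_j = dim ker(N^j) (with d_0 = 0). Computing the differences gives [2, 1, 1].
The number of blocks of size exactly k is (#blocks of size ≥ k) − (#blocks of size ≥ k + 1), so the partition is: 1 block(s) of size 1, 1 block(s) of size 3.
In nonincreasing order the block sizes are [3, 1].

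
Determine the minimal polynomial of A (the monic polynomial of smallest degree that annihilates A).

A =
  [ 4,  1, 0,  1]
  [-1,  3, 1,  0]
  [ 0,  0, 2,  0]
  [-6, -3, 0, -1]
x^3 - 6*x^2 + 12*x - 8

The characteristic polynomial is χ_A(x) = (x - 2)^4, so the eigenvalues are known. The minimal polynomial is
  m_A(x) = Π_λ (x − λ)^{k_λ}
where k_λ is the size of the *largest* Jordan block for λ (equivalently, the smallest k with (A − λI)^k v = 0 for every generalised eigenvector v of λ).

  λ = 2: largest Jordan block has size 3, contributing (x − 2)^3

So m_A(x) = (x - 2)^3 = x^3 - 6*x^2 + 12*x - 8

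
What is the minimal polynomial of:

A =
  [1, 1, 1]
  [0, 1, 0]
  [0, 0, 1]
x^2 - 2*x + 1

The characteristic polynomial is χ_A(x) = (x - 1)^3, so the eigenvalues are known. The minimal polynomial is
  m_A(x) = Π_λ (x − λ)^{k_λ}
where k_λ is the size of the *largest* Jordan block for λ (equivalently, the smallest k with (A − λI)^k v = 0 for every generalised eigenvector v of λ).

  λ = 1: largest Jordan block has size 2, contributing (x − 1)^2

So m_A(x) = (x - 1)^2 = x^2 - 2*x + 1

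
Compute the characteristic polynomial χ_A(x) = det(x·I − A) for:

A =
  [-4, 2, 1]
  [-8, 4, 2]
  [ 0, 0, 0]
x^3

Expanding det(x·I − A) (e.g. by cofactor expansion or by noting that A is similar to its Jordan form J, which has the same characteristic polynomial as A) gives
  χ_A(x) = x^3
which factors as x^3. The eigenvalues (with algebraic multiplicities) are λ = 0 with multiplicity 3.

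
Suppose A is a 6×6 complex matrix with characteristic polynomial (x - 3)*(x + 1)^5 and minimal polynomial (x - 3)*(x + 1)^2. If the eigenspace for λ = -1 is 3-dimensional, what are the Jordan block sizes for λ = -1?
Block sizes for λ = -1: [2, 2, 1]

Step 1 — from the characteristic polynomial, algebraic multiplicity of λ = -1 is 5. From dim ker(A − (-1)·I) = 3, there are exactly 3 Jordan blocks for λ = -1.
Step 2 — from the minimal polynomial, the factor (x + 1)^2 tells us the largest block for λ = -1 has size 2.
Step 3 — with total size 5, 3 blocks, and largest block 2, the block sizes (in nonincreasing order) are [2, 2, 1].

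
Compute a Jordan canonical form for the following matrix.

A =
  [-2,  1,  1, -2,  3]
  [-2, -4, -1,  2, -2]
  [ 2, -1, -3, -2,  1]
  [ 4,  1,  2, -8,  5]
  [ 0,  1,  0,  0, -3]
J_3(-4) ⊕ J_1(-4) ⊕ J_1(-4)

The characteristic polynomial is
  det(x·I − A) = x^5 + 20*x^4 + 160*x^3 + 640*x^2 + 1280*x + 1024 = (x + 4)^5

Eigenvalues and multiplicities (the geometric multiplicity of λ is n − rank(A − λI), which equals the number of Jordan blocks for λ):
  λ = -4: algebraic multiplicity = 5, geometric multiplicity = 3

Determining the block sizes for each eigenvalue:
  λ = -4: with am = 5 and gm = 3, the partition is not yet determined (e.g. several partitions of 5 into 3 parts exist). Let N = A − (-4)·I. Computing rank(N^1) = 2, rank(N^2) = 1, rank(N^3) = 0; the number of blocks of size ≥ j is rank(N^{j−1}) − rank(N^j), giving [3, 1, 1]. So we have 1 block(s) of size 3, 2 block(s) of size 1 → block sizes [3, 1, 1]

Assembling the blocks gives a Jordan form
J =
  [-4,  1,  0,  0,  0]
  [ 0, -4,  1,  0,  0]
  [ 0,  0, -4,  0,  0]
  [ 0,  0,  0, -4,  0]
  [ 0,  0,  0,  0, -4]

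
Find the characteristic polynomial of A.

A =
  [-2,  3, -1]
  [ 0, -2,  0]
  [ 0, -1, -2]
x^3 + 6*x^2 + 12*x + 8

Expanding det(x·I − A) (e.g. by cofactor expansion or by noting that A is similar to its Jordan form J, which has the same characteristic polynomial as A) gives
  χ_A(x) = x^3 + 6*x^2 + 12*x + 8
which factors as (x + 2)^3. The eigenvalues (with algebraic multiplicities) are λ = -2 with multiplicity 3.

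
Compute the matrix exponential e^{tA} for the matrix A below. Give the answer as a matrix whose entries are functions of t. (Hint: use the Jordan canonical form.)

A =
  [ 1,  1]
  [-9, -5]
e^{tA} =
  [3*t*exp(-2*t) + exp(-2*t), t*exp(-2*t)]
  [-9*t*exp(-2*t), -3*t*exp(-2*t) + exp(-2*t)]

Strategy: write A = P · J · P⁻¹ where J is a Jordan canonical form, so e^{tA} = P · e^{tJ} · P⁻¹, and e^{tJ} can be computed block-by-block.

A has Jordan form
J =
  [-2,  1]
  [ 0, -2]
(up to reordering of blocks).

Per-block formulas:
  For a 2×2 Jordan block J_2(-2): exp(t · J_2(-2)) = e^(-2t)·(I + t·N), where N is the 2×2 nilpotent shift.

After assembling e^{tJ} and conjugating by P, we get:

e^{tA} =
  [3*t*exp(-2*t) + exp(-2*t), t*exp(-2*t)]
  [-9*t*exp(-2*t), -3*t*exp(-2*t) + exp(-2*t)]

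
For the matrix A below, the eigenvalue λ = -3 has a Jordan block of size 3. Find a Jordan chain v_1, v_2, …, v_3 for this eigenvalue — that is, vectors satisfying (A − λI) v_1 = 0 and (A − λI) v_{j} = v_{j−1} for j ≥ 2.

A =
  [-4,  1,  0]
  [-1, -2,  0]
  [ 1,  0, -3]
A Jordan chain for λ = -3 of length 3:
v_1 = (0, 0, -1)ᵀ
v_2 = (-1, -1, 1)ᵀ
v_3 = (1, 0, 0)ᵀ

Let N = A − (-3)·I. We want v_3 with N^3 v_3 = 0 but N^2 v_3 ≠ 0; then v_{j-1} := N · v_j for j = 3, …, 2.

Pick v_3 = (1, 0, 0)ᵀ.
Then v_2 = N · v_3 = (-1, -1, 1)ᵀ.
Then v_1 = N · v_2 = (0, 0, -1)ᵀ.

Sanity check: (A − (-3)·I) v_1 = (0, 0, 0)ᵀ = 0. ✓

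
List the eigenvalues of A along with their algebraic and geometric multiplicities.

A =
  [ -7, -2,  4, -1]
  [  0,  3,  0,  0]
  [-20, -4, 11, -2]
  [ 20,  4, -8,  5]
λ = 3: alg = 4, geom = 3

Step 1 — factor the characteristic polynomial to read off the algebraic multiplicities:
  χ_A(x) = (x - 3)^4

Step 2 — compute geometric multiplicities via the rank-nullity identity g(λ) = n − rank(A − λI):
  rank(A − (3)·I) = 1, so dim ker(A − (3)·I) = n − 1 = 3

Summary:
  λ = 3: algebraic multiplicity = 4, geometric multiplicity = 3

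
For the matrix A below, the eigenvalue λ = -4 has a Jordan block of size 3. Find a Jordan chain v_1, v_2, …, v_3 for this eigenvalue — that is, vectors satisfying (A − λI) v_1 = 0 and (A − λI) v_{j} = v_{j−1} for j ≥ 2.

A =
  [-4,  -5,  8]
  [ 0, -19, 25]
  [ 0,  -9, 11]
A Jordan chain for λ = -4 of length 3:
v_1 = (3, 0, 0)ᵀ
v_2 = (-5, -15, -9)ᵀ
v_3 = (0, 1, 0)ᵀ

Let N = A − (-4)·I. We want v_3 with N^3 v_3 = 0 but N^2 v_3 ≠ 0; then v_{j-1} := N · v_j for j = 3, …, 2.

Pick v_3 = (0, 1, 0)ᵀ.
Then v_2 = N · v_3 = (-5, -15, -9)ᵀ.
Then v_1 = N · v_2 = (3, 0, 0)ᵀ.

Sanity check: (A − (-4)·I) v_1 = (0, 0, 0)ᵀ = 0. ✓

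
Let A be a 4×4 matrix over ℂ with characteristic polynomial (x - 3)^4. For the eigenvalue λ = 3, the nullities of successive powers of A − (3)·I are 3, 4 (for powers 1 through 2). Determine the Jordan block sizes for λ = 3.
Block sizes for λ = 3: [2, 1, 1]

From the dimensions of kernels of powers, the number of Jordan blocks of size at least j is d_j − d_{j−1} where d_j = dim ker(N^j) (with d_0 = 0). Computing the differences gives [3, 1].
The number of blocks of size exactly k is (#blocks of size ≥ k) − (#blocks of size ≥ k + 1), so the partition is: 2 block(s) of size 1, 1 block(s) of size 2.
In nonincreasing order the block sizes are [2, 1, 1].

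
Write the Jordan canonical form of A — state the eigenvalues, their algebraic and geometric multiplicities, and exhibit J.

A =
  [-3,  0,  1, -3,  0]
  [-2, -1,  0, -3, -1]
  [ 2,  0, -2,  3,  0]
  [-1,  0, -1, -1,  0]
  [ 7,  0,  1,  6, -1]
J_1(-4) ⊕ J_2(-1) ⊕ J_2(-1)

The characteristic polynomial is
  det(x·I − A) = x^5 + 8*x^4 + 22*x^3 + 28*x^2 + 17*x + 4 = (x + 1)^4*(x + 4)

Eigenvalues and multiplicities (the geometric multiplicity of λ is n − rank(A − λI), which equals the number of Jordan blocks for λ):
  λ = -4: algebraic multiplicity = 1, geometric multiplicity = 1
  λ = -1: algebraic multiplicity = 4, geometric multiplicity = 2

Determining the block sizes for each eigenvalue:
  λ = -4: one block (gm = 1), so the single block has size am = 1 → block sizes [1]
  λ = -1: with am = 4 and gm = 2, the partition is not yet determined (e.g. several partitions of 4 into 2 parts exist). Let N = A − (-1)·I. Computing rank(N^1) = 3, rank(N^2) = 1; the number of blocks of size ≥ j is rank(N^{j−1}) − rank(N^j), giving [2, 2]. So we have 2 block(s) of size 2 → block sizes [2, 2]

Assembling the blocks gives a Jordan form
J =
  [-4,  0,  0,  0,  0]
  [ 0, -1,  1,  0,  0]
  [ 0,  0, -1,  0,  0]
  [ 0,  0,  0, -1,  1]
  [ 0,  0,  0,  0, -1]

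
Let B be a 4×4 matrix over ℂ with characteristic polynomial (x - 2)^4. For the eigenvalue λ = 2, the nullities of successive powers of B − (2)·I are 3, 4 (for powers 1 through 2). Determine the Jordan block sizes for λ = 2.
Block sizes for λ = 2: [2, 1, 1]

From the dimensions of kernels of powers, the number of Jordan blocks of size at least j is d_j − d_{j−1} where d_j = dim ker(N^j) (with d_0 = 0). Computing the differences gives [3, 1].
The number of blocks of size exactly k is (#blocks of size ≥ k) − (#blocks of size ≥ k + 1), so the partition is: 2 block(s) of size 1, 1 block(s) of size 2.
In nonincreasing order the block sizes are [2, 1, 1].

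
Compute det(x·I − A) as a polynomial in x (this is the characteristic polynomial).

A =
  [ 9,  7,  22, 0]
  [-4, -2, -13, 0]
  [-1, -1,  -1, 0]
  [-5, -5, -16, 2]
x^4 - 8*x^3 + 24*x^2 - 32*x + 16

Expanding det(x·I − A) (e.g. by cofactor expansion or by noting that A is similar to its Jordan form J, which has the same characteristic polynomial as A) gives
  χ_A(x) = x^4 - 8*x^3 + 24*x^2 - 32*x + 16
which factors as (x - 2)^4. The eigenvalues (with algebraic multiplicities) are λ = 2 with multiplicity 4.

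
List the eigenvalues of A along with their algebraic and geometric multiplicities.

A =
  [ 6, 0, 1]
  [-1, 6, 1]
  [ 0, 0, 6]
λ = 6: alg = 3, geom = 1

Step 1 — factor the characteristic polynomial to read off the algebraic multiplicities:
  χ_A(x) = (x - 6)^3

Step 2 — compute geometric multiplicities via the rank-nullity identity g(λ) = n − rank(A − λI):
  rank(A − (6)·I) = 2, so dim ker(A − (6)·I) = n − 2 = 1

Summary:
  λ = 6: algebraic multiplicity = 3, geometric multiplicity = 1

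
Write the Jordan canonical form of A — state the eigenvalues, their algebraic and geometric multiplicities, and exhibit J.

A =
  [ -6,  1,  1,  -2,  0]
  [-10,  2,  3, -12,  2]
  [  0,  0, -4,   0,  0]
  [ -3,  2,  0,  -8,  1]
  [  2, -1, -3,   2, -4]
J_3(-4) ⊕ J_2(-4)

The characteristic polynomial is
  det(x·I − A) = x^5 + 20*x^4 + 160*x^3 + 640*x^2 + 1280*x + 1024 = (x + 4)^5

Eigenvalues and multiplicities (the geometric multiplicity of λ is n − rank(A − λI), which equals the number of Jordan blocks for λ):
  λ = -4: algebraic multiplicity = 5, geometric multiplicity = 2

Determining the block sizes for each eigenvalue:
  λ = -4: with am = 5 and gm = 2, the partition is not yet determined (e.g. several partitions of 5 into 2 parts exist). Let N = A − (-4)·I. Computing rank(N^1) = 3, rank(N^2) = 1, rank(N^3) = 0; the number of blocks of size ≥ j is rank(N^{j−1}) − rank(N^j), giving [2, 2, 1]. So we have 1 block(s) of size 3, 1 block(s) of size 2 → block sizes [3, 2]

Assembling the blocks gives a Jordan form
J =
  [-4,  1,  0,  0,  0]
  [ 0, -4,  1,  0,  0]
  [ 0,  0, -4,  0,  0]
  [ 0,  0,  0, -4,  1]
  [ 0,  0,  0,  0, -4]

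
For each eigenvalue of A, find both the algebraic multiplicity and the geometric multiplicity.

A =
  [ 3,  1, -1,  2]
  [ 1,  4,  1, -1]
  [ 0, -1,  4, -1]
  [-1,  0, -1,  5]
λ = 4: alg = 4, geom = 2

Step 1 — factor the characteristic polynomial to read off the algebraic multiplicities:
  χ_A(x) = (x - 4)^4

Step 2 — compute geometric multiplicities via the rank-nullity identity g(λ) = n − rank(A − λI):
  rank(A − (4)·I) = 2, so dim ker(A − (4)·I) = n − 2 = 2

Summary:
  λ = 4: algebraic multiplicity = 4, geometric multiplicity = 2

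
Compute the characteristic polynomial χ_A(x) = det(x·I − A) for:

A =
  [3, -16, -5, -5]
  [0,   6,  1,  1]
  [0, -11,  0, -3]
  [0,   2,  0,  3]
x^4 - 12*x^3 + 54*x^2 - 108*x + 81

Expanding det(x·I − A) (e.g. by cofactor expansion or by noting that A is similar to its Jordan form J, which has the same characteristic polynomial as A) gives
  χ_A(x) = x^4 - 12*x^3 + 54*x^2 - 108*x + 81
which factors as (x - 3)^4. The eigenvalues (with algebraic multiplicities) are λ = 3 with multiplicity 4.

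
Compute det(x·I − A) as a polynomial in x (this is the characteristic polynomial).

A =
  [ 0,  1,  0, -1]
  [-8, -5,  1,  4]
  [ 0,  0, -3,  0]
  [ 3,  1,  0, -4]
x^4 + 12*x^3 + 54*x^2 + 108*x + 81

Expanding det(x·I − A) (e.g. by cofactor expansion or by noting that A is similar to its Jordan form J, which has the same characteristic polynomial as A) gives
  χ_A(x) = x^4 + 12*x^3 + 54*x^2 + 108*x + 81
which factors as (x + 3)^4. The eigenvalues (with algebraic multiplicities) are λ = -3 with multiplicity 4.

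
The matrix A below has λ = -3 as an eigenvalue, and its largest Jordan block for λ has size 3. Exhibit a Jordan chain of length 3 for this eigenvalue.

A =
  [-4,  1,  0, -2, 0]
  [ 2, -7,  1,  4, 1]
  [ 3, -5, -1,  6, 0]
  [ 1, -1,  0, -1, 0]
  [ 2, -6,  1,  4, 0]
A Jordan chain for λ = -3 of length 3:
v_1 = (1, -1, -1, -1, -1)ᵀ
v_2 = (-1, 2, 3, 1, 2)ᵀ
v_3 = (1, 0, 0, 0, 0)ᵀ

Let N = A − (-3)·I. We want v_3 with N^3 v_3 = 0 but N^2 v_3 ≠ 0; then v_{j-1} := N · v_j for j = 3, …, 2.

Pick v_3 = (1, 0, 0, 0, 0)ᵀ.
Then v_2 = N · v_3 = (-1, 2, 3, 1, 2)ᵀ.
Then v_1 = N · v_2 = (1, -1, -1, -1, -1)ᵀ.

Sanity check: (A − (-3)·I) v_1 = (0, 0, 0, 0, 0)ᵀ = 0. ✓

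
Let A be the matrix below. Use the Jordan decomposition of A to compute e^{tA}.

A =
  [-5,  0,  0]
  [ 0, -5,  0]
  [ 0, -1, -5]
e^{tA} =
  [exp(-5*t), 0, 0]
  [0, exp(-5*t), 0]
  [0, -t*exp(-5*t), exp(-5*t)]

Strategy: write A = P · J · P⁻¹ where J is a Jordan canonical form, so e^{tA} = P · e^{tJ} · P⁻¹, and e^{tJ} can be computed block-by-block.

A has Jordan form
J =
  [-5,  1,  0]
  [ 0, -5,  0]
  [ 0,  0, -5]
(up to reordering of blocks).

Per-block formulas:
  For a 1×1 block at λ = -5: exp(t · [-5]) = [e^(-5t)].
  For a 2×2 Jordan block J_2(-5): exp(t · J_2(-5)) = e^(-5t)·(I + t·N), where N is the 2×2 nilpotent shift.

After assembling e^{tJ} and conjugating by P, we get:

e^{tA} =
  [exp(-5*t), 0, 0]
  [0, exp(-5*t), 0]
  [0, -t*exp(-5*t), exp(-5*t)]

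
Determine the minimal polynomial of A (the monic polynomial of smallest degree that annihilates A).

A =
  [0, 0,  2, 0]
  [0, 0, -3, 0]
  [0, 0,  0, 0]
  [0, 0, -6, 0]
x^2

The characteristic polynomial is χ_A(x) = x^4, so the eigenvalues are known. The minimal polynomial is
  m_A(x) = Π_λ (x − λ)^{k_λ}
where k_λ is the size of the *largest* Jordan block for λ (equivalently, the smallest k with (A − λI)^k v = 0 for every generalised eigenvector v of λ).

  λ = 0: largest Jordan block has size 2, contributing (x − 0)^2

So m_A(x) = x^2 = x^2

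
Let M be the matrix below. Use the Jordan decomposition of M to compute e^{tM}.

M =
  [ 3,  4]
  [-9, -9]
e^{tM} =
  [6*t*exp(-3*t) + exp(-3*t), 4*t*exp(-3*t)]
  [-9*t*exp(-3*t), -6*t*exp(-3*t) + exp(-3*t)]

Strategy: write M = P · J · P⁻¹ where J is a Jordan canonical form, so e^{tM} = P · e^{tJ} · P⁻¹, and e^{tJ} can be computed block-by-block.

M has Jordan form
J =
  [-3,  1]
  [ 0, -3]
(up to reordering of blocks).

Per-block formulas:
  For a 2×2 Jordan block J_2(-3): exp(t · J_2(-3)) = e^(-3t)·(I + t·N), where N is the 2×2 nilpotent shift.

After assembling e^{tJ} and conjugating by P, we get:

e^{tM} =
  [6*t*exp(-3*t) + exp(-3*t), 4*t*exp(-3*t)]
  [-9*t*exp(-3*t), -6*t*exp(-3*t) + exp(-3*t)]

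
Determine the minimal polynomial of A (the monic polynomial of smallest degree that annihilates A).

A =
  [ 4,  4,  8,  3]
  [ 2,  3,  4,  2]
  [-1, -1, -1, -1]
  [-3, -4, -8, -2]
x^2 - 2*x + 1

The characteristic polynomial is χ_A(x) = (x - 1)^4, so the eigenvalues are known. The minimal polynomial is
  m_A(x) = Π_λ (x − λ)^{k_λ}
where k_λ is the size of the *largest* Jordan block for λ (equivalently, the smallest k with (A − λI)^k v = 0 for every generalised eigenvector v of λ).

  λ = 1: largest Jordan block has size 2, contributing (x − 1)^2

So m_A(x) = (x - 1)^2 = x^2 - 2*x + 1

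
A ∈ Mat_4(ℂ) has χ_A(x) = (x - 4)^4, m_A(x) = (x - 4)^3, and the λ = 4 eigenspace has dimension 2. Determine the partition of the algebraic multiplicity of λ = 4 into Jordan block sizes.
Block sizes for λ = 4: [3, 1]

Step 1 — from the characteristic polynomial, algebraic multiplicity of λ = 4 is 4. From dim ker(A − (4)·I) = 2, there are exactly 2 Jordan blocks for λ = 4.
Step 2 — from the minimal polynomial, the factor (x − 4)^3 tells us the largest block for λ = 4 has size 3.
Step 3 — with total size 4, 2 blocks, and largest block 3, the block sizes (in nonincreasing order) are [3, 1].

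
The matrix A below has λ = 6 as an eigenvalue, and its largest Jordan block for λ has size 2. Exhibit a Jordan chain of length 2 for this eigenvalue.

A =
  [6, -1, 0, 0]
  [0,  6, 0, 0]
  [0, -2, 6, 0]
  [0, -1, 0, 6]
A Jordan chain for λ = 6 of length 2:
v_1 = (-1, 0, -2, -1)ᵀ
v_2 = (0, 1, 0, 0)ᵀ

Let N = A − (6)·I. We want v_2 with N^2 v_2 = 0 but N^1 v_2 ≠ 0; then v_{j-1} := N · v_j for j = 2, …, 2.

Pick v_2 = (0, 1, 0, 0)ᵀ.
Then v_1 = N · v_2 = (-1, 0, -2, -1)ᵀ.

Sanity check: (A − (6)·I) v_1 = (0, 0, 0, 0)ᵀ = 0. ✓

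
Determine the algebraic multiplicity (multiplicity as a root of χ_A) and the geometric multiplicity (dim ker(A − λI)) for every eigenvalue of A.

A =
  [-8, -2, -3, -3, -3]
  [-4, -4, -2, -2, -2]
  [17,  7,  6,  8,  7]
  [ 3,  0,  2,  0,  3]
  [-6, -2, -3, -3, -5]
λ = -3: alg = 1, geom = 1; λ = -2: alg = 4, geom = 2

Step 1 — factor the characteristic polynomial to read off the algebraic multiplicities:
  χ_A(x) = (x + 2)^4*(x + 3)

Step 2 — compute geometric multiplicities via the rank-nullity identity g(λ) = n − rank(A − λI):
  rank(A − (-3)·I) = 4, so dim ker(A − (-3)·I) = n − 4 = 1
  rank(A − (-2)·I) = 3, so dim ker(A − (-2)·I) = n − 3 = 2

Summary:
  λ = -3: algebraic multiplicity = 1, geometric multiplicity = 1
  λ = -2: algebraic multiplicity = 4, geometric multiplicity = 2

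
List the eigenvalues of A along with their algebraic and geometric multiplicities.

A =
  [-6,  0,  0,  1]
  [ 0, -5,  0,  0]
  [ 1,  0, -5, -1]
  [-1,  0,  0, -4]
λ = -5: alg = 4, geom = 3

Step 1 — factor the characteristic polynomial to read off the algebraic multiplicities:
  χ_A(x) = (x + 5)^4

Step 2 — compute geometric multiplicities via the rank-nullity identity g(λ) = n − rank(A − λI):
  rank(A − (-5)·I) = 1, so dim ker(A − (-5)·I) = n − 1 = 3

Summary:
  λ = -5: algebraic multiplicity = 4, geometric multiplicity = 3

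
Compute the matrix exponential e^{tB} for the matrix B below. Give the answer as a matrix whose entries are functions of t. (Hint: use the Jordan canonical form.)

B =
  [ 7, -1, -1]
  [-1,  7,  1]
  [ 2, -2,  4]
e^{tB} =
  [t*exp(6*t) + exp(6*t), -t*exp(6*t), -t*exp(6*t)]
  [-t*exp(6*t), t*exp(6*t) + exp(6*t), t*exp(6*t)]
  [2*t*exp(6*t), -2*t*exp(6*t), -2*t*exp(6*t) + exp(6*t)]

Strategy: write B = P · J · P⁻¹ where J is a Jordan canonical form, so e^{tB} = P · e^{tJ} · P⁻¹, and e^{tJ} can be computed block-by-block.

B has Jordan form
J =
  [6, 1, 0]
  [0, 6, 0]
  [0, 0, 6]
(up to reordering of blocks).

Per-block formulas:
  For a 2×2 Jordan block J_2(6): exp(t · J_2(6)) = e^(6t)·(I + t·N), where N is the 2×2 nilpotent shift.
  For a 1×1 block at λ = 6: exp(t · [6]) = [e^(6t)].

After assembling e^{tJ} and conjugating by P, we get:

e^{tB} =
  [t*exp(6*t) + exp(6*t), -t*exp(6*t), -t*exp(6*t)]
  [-t*exp(6*t), t*exp(6*t) + exp(6*t), t*exp(6*t)]
  [2*t*exp(6*t), -2*t*exp(6*t), -2*t*exp(6*t) + exp(6*t)]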